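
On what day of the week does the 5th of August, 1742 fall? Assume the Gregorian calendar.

Sunday

Doomsday rule: the anchor day for the 1700s is Sunday. For year 42: 42÷12 = 3 r 6, and 6÷4 = 1, so 3+6+1 = 10.
Sunday + 10 ≡ Wednesday — that's 1742's doomsday.
In August the doomsday date is Aug 8.
Aug 5 is 3 days before Aug 8; 3 mod 7 = 3, so Wednesday − 3 = Sunday.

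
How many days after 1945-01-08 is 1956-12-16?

4360

Jan 8, 1945 → Jan 8, 1946: 365 days.
Jan 8, 1946 → Jan 8, 1947: 365 days.
Jan 8, 1947 → Jan 8, 1948: 365 days.
Jan 8, 1948 → Jan 8, 1949: 366 days (Feb 29, 1948 is in that span).
Jan 8, 1949 → Jan 8, 1950: 365 days.
Jan 8, 1950 → Jan 8, 1951: 365 days.
Jan 8, 1951 → Jan 8, 1952: 365 days.
Jan 8, 1952 → Jan 8, 1953: 366 days (Feb 29, 1952 is in that span).
Jan 8, 1953 → Jan 8, 1954: 365 days.
Jan 8, 1954 → Jan 8, 1955: 365 days.
Jan 8, 1955 → Jan 8, 1956: 365 days.
Jan 8, 1956 → Feb 8, 1956: 31 days (January has 31).
Feb 8, 1956 → Mar 8, 1956: 29 days (February has 29).
Mar 8, 1956 → Apr 8, 1956: 31 days (March has 31).
Apr 8, 1956 → May 8, 1956: 30 days (April has 30).
May 8, 1956 → Jun 8, 1956: 31 days (May has 31).
Jun 8, 1956 → Jul 8, 1956: 30 days (June has 30).
Jul 8, 1956 → Aug 8, 1956: 31 days (July has 31).
Aug 8, 1956 → Sep 8, 1956: 31 days (August has 31).
Sep 8, 1956 → Oct 8, 1956: 30 days (September has 30).
Oct 8, 1956 → Nov 8, 1956: 31 days (October has 31).
Nov 8, 1956 → Dec 8, 1956: 30 days (November has 30).
Dec 8, 1956 → Dec 16, 1956: 8 days.
Total: 4360 days.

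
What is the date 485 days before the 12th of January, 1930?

−365 (one year) → Jan 12, 1929 (120 left).
−12 → Dec 31, 1928 (end of Dec, 31 days; 108 left).
−31 → Nov 30, 1928 (end of Nov, 30 days; 77 left).
−30 → Oct 31, 1928 (end of Oct, 31 days; 47 left).
−31 → Sep 30, 1928 (end of Sep, 30 days; 16 left).
−16 → Sep 14, 1928.

September 14, 1928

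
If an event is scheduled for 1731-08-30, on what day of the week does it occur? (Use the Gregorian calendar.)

Thursday

Doomsday rule: the anchor day for the 1700s is Sunday. For year 31: 31÷12 = 2 r 7, and 7÷4 = 1, so 2+7+1 = 10.
Sunday + 10 ≡ Wednesday — that's 1731's doomsday.
In August the doomsday date is Aug 8.
Aug 30 is 22 days after Aug 8; 22 mod 7 = 1, so Wednesday + 1 = Thursday.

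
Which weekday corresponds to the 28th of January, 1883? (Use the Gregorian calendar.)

Sunday

Doomsday rule: the anchor day for the 1800s is Friday. For year 83: 83÷12 = 6 r 11, and 11÷4 = 2, so 6+11+2 = 19.
Friday + 19 ≡ Wednesday — that's 1883's doomsday.
In January the doomsday date is Jan 3 (1883 is not a leap year).
Jan 28 is 25 days after Jan 3; 25 mod 7 = 4, so Wednesday + 4 = Sunday.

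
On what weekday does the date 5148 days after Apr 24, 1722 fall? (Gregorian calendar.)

First find the weekday of Apr 24, 1722. Doomsday rule: the anchor day for the 1700s is Sunday. For year 22: 22÷12 = 1 r 10, and 10÷4 = 2, so 1+10+2 = 13.
Sunday + 13 ≡ Saturday — that's 1722's doomsday.
In April the doomsday date is Apr 4.
Apr 24 is 20 days after Apr 4; 20 mod 7 = 6, so Saturday + 6 = Friday.
5148 mod 7 = 3, so 5148 days after a Friday is Friday + 3 = Monday.

Monday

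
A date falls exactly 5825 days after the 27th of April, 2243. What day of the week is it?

Apr 27, 2243 is a Thursday.
5825 mod 7 = 1, so 5825 days after a Thursday is Thursday + 1 = Friday.

Friday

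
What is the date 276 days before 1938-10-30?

January 27, 1938

−30 → Sep 30, 1938 (end of Sep, 30 days; 246 left).
−30 → Aug 31, 1938 (end of Aug, 31 days; 216 left).
−31 → Jul 31, 1938 (end of Jul, 31 days; 185 left).
−31 → Jun 30, 1938 (end of Jun, 30 days; 154 left).
−30 → May 31, 1938 (end of May, 31 days; 124 left).
−31 → Apr 30, 1938 (end of Apr, 30 days; 93 left).
−30 → Mar 31, 1938 (end of Mar, 31 days; 63 left).
−31 → Feb 28, 1938 (end of Feb, 28 days; 32 left).
−28 → Jan 31, 1938 (end of Jan, 31 days; 4 left).
−4 → Jan 27, 1938.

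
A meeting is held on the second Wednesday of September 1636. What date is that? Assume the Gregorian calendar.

September 10, 1636

September 1, 1636 is a Monday.
The first Wednesday is therefore September 3 (2 days later).
The second Wednesday is 3 + 1×7 = September 10.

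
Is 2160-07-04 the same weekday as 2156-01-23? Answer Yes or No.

From Jan 23, 2156 to Jul 4, 2160 is 1624 days.
1624 mod 7 = 0, so they are the same weekday.
(Jan 23, 2156 is a Friday; Jul 4, 2160 is a Friday.)

Yes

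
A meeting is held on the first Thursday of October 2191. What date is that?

October 6, 2191

October 1, 2191 is a Saturday.
The first Thursday is therefore October 6 (5 days later).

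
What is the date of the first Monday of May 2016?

May 1, 2016 is a Sunday.
The first Monday is therefore May 2 (1 days later).

May 2, 2016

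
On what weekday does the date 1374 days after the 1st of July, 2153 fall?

Tuesday

First find the weekday of Jul 1, 2153. Doomsday rule: the anchor day for the 2100s is Sunday. For year 53: 53÷12 = 4 r 5, and 5÷4 = 1, so 4+5+1 = 10.
Sunday + 10 ≡ Wednesday — that's 2153's doomsday.
In July the doomsday date is Jul 11.
Jul 1 is 10 days before Jul 11; 10 mod 7 = 3, so Wednesday − 3 = Sunday.
1374 mod 7 = 2, so 1374 days after a Sunday is Sunday + 2 = Tuesday.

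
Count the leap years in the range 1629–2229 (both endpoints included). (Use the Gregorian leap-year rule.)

145

Multiples of 4 in [1629,2229]: 150.
Of those, multiples of 100: 6 (not leap unless ÷400).
Multiples of 400: 1.
Leap years = 150 − 6 + 1 = 145.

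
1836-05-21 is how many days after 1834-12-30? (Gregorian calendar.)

508

Dec 30, 1834 → Dec 30, 1835: 365 days.
Dec 30, 1835 → Jan 30, 1836: 31 days (December has 31).
Jan 30, 1836 → Feb 29, 1836: 30 days (January has 31).
Feb 29, 1836 → Mar 29, 1836: 29 days (February has 29).
Mar 29, 1836 → Apr 29, 1836: 31 days (March has 31).
Apr 29, 1836 → May 21, 1836: 22 days.
Total: 508 days.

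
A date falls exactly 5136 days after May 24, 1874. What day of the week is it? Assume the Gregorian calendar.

First find the weekday of May 24, 1874. Doomsday rule: the anchor day for the 1800s is Friday. For year 74: 74÷12 = 6 r 2, and 2÷4 = 0, so 6+2+0 = 8.
Friday + 8 ≡ Saturday — that's 1874's doomsday.
In May the doomsday date is May 9.
May 24 is 15 days after May 9; 15 mod 7 = 1, so Saturday + 1 = Sunday.
5136 mod 7 = 5, so 5136 days after a Sunday is Sunday + 5 = Friday.

Friday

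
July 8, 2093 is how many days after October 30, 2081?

4269

Oct 30, 2081 → Oct 30, 2082: 365 days.
Oct 30, 2082 → Oct 30, 2083: 365 days.
Oct 30, 2083 → Oct 30, 2084: 366 days (Feb 29, 2084 is in that span).
Oct 30, 2084 → Oct 30, 2085: 365 days.
Oct 30, 2085 → Oct 30, 2086: 365 days.
Oct 30, 2086 → Oct 30, 2087: 365 days.
Oct 30, 2087 → Oct 30, 2088: 366 days (Feb 29, 2088 is in that span).
Oct 30, 2088 → Oct 30, 2089: 365 days.
Oct 30, 2089 → Oct 30, 2090: 365 days.
Oct 30, 2090 → Oct 30, 2091: 365 days.
Oct 30, 2091 → Oct 30, 2092: 366 days (Feb 29, 2092 is in that span).
Oct 30, 2092 → Nov 30, 2092: 31 days (October has 31).
Nov 30, 2092 → Dec 30, 2092: 30 days (November has 30).
Dec 30, 2092 → Jan 30, 2093: 31 days (December has 31).
Jan 30, 2093 → Feb 28, 2093: 29 days (January has 31).
Feb 28, 2093 → Mar 28, 2093: 28 days (February has 28).
Mar 28, 2093 → Apr 28, 2093: 31 days (March has 31).
Apr 28, 2093 → May 28, 2093: 30 days (April has 30).
May 28, 2093 → Jun 28, 2093: 31 days (May has 31).
Jun 28, 2093 → Jul 8, 2093: 10 days.
Total: 4269 days.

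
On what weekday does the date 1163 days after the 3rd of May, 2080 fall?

First find the weekday of May 3, 2080. Doomsday rule: the anchor day for the 2000s is Tuesday. For year 80: 80÷12 = 6 r 8, and 8÷4 = 2, so 6+8+2 = 16.
Tuesday + 16 ≡ Thursday — that's 2080's doomsday.
In May the doomsday date is May 9.
May 3 is 6 days before May 9; 6 mod 7 = 6, so Thursday − 6 = Friday.
1163 mod 7 = 1, so 1163 days after a Friday is Friday + 1 = Saturday.

Saturday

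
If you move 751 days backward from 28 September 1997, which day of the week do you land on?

First find the weekday of Sep 28, 1997. Doomsday rule: the anchor day for the 1900s is Wednesday. For year 97: 97÷12 = 8 r 1, and 1÷4 = 0, so 8+1+0 = 9.
Wednesday + 9 ≡ Friday — that's 1997's doomsday.
In September the doomsday date is Sep 5.
Sep 28 is 23 days after Sep 5; 23 mod 7 = 2, so Friday + 2 = Sunday.
751 mod 7 = 2, so 751 days before a Sunday is Sunday − 2 = Friday.

Friday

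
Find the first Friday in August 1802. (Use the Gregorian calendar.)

August 1, 1802 is a Sunday.
The first Friday is therefore August 6 (5 days later).

August 6, 1802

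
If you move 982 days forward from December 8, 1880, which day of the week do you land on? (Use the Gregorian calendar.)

Friday

Dec 8, 1880 is a Wednesday.
982 mod 7 = 2, so 982 days after a Wednesday is Wednesday + 2 = Friday.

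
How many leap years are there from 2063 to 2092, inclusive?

8

Multiples of 4 in [2063,2092]: 8.
Of those, multiples of 100: 0 (not leap unless ÷400).
Multiples of 400: 0.
Leap years = 8 − 0 + 0 = 8.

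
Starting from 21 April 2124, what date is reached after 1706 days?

+365 (one year) → Apr 21, 2125 (1341 left).
+365 (one year) → Apr 21, 2126 (976 left).
+365 (one year) → Apr 21, 2127 (611 left).
+366 (one year; includes Feb 29, 2128) → Apr 21, 2128 (245 left).
Apr has 30 days: +10 → May 1, 2128 (235 left).
May has 31 days: +31 → Jun 1, 2128 (204 left).
Jun has 30 days: +30 → Jul 1, 2128 (174 left).
Jul has 31 days: +31 → Aug 1, 2128 (143 left).
Aug has 31 days: +31 → Sep 1, 2128 (112 left).
Sep has 30 days: +30 → Oct 1, 2128 (82 left).
Oct has 31 days: +31 → Nov 1, 2128 (51 left).
Nov has 30 days: +30 → Dec 1, 2128 (21 left).
+21 → Dec 22, 2128.

December 22, 2128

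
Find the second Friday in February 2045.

February 10, 2045

February 1, 2045 is a Wednesday.
The first Friday is therefore February 3 (2 days later).
The second Friday is 3 + 1×7 = February 10.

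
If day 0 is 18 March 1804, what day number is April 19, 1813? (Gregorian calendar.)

3319

Mar 18, 1804 → Mar 18, 1805: 365 days.
Mar 18, 1805 → Mar 18, 1806: 365 days.
Mar 18, 1806 → Mar 18, 1807: 365 days.
Mar 18, 1807 → Mar 18, 1808: 366 days (Feb 29, 1808 is in that span).
Mar 18, 1808 → Mar 18, 1809: 365 days.
Mar 18, 1809 → Mar 18, 1810: 365 days.
Mar 18, 1810 → Mar 18, 1811: 365 days.
Mar 18, 1811 → Mar 18, 1812: 366 days (Feb 29, 1812 is in that span).
Mar 18, 1812 → Apr 18, 1812: 31 days (March has 31).
Apr 18, 1812 → May 18, 1812: 30 days (April has 30).
May 18, 1812 → Jun 18, 1812: 31 days (May has 31).
Jun 18, 1812 → Jul 18, 1812: 30 days (June has 30).
Jul 18, 1812 → Aug 18, 1812: 31 days (July has 31).
Aug 18, 1812 → Sep 18, 1812: 31 days (August has 31).
Sep 18, 1812 → Oct 18, 1812: 30 days (September has 30).
Oct 18, 1812 → Nov 18, 1812: 31 days (October has 31).
Nov 18, 1812 → Dec 18, 1812: 30 days (November has 30).
Dec 18, 1812 → Jan 18, 1813: 31 days (December has 31).
Jan 18, 1813 → Feb 18, 1813: 31 days (January has 31).
Feb 18, 1813 → Mar 18, 1813: 28 days (February has 28).
Mar 18, 1813 → Apr 18, 1813: 31 days (March has 31).
Apr 18, 1813 → Apr 19, 1813: 1 days.
Total: 3319 days.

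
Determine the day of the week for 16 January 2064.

Wednesday

January 1, 2064 is a Tuesday.
Jan 1, 2064 → Jan 16, 2064: 15 days.
Total: 15 days.
15 mod 7 = 1, so Tuesday + 1 = Wednesday.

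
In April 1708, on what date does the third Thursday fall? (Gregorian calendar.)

April 19, 1708

April 1, 1708 is a Sunday.
The first Thursday is therefore April 5 (4 days later).
The third Thursday is 5 + 2×7 = April 19.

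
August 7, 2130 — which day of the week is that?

Monday

Doomsday rule: the anchor day for the 2100s is Sunday. For year 30: 30÷12 = 2 r 6, and 6÷4 = 1, so 2+6+1 = 9.
Sunday + 9 ≡ Tuesday — that's 2130's doomsday.
In August the doomsday date is Aug 8.
Aug 7 is 1 day before Aug 8; 1 mod 7 = 1, so Tuesday − 1 = Monday.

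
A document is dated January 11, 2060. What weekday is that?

Sunday

Doomsday rule: the anchor day for the 2000s is Tuesday. For year 60: 60÷12 = 5 r 0, and 0÷4 = 0, so 5+0+0 = 5.
Tuesday + 5 ≡ Sunday — that's 2060's doomsday.
In January the doomsday date is Jan 4 (2060 is a leap year (divisible by 4)).
Jan 11 is 7 days after Jan 4; 7 mod 7 = 0, so Sunday + 0 = Sunday.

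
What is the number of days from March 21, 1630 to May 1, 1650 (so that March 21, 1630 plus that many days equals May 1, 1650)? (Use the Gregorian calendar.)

Mar 21, 1630 → Mar 21, 1631: 365 days.
Mar 21, 1631 → Mar 21, 1632: 366 days (Feb 29, 1632 is in that span).
Mar 21, 1632 → Mar 21, 1633: 365 days.
Mar 21, 1633 → Mar 21, 1634: 365 days.
Mar 21, 1634 → Mar 21, 1635: 365 days.
Mar 21, 1635 → Mar 21, 1636: 366 days (Feb 29, 1636 is in that span).
Mar 21, 1636 → Mar 21, 1637: 365 days.
Mar 21, 1637 → Mar 21, 1638: 365 days.
Mar 21, 1638 → Mar 21, 1639: 365 days.
Mar 21, 1639 → Mar 21, 1640: 366 days (Feb 29, 1640 is in that span).
Mar 21, 1640 → Mar 21, 1641: 365 days.
Mar 21, 1641 → Mar 21, 1642: 365 days.
Mar 21, 1642 → Mar 21, 1643: 365 days.
Mar 21, 1643 → Mar 21, 1644: 366 days (Feb 29, 1644 is in that span).
Mar 21, 1644 → Mar 21, 1645: 365 days.
Mar 21, 1645 → Mar 21, 1646: 365 days.
Mar 21, 1646 → Mar 21, 1647: 365 days.
Mar 21, 1647 → Mar 21, 1648: 366 days (Feb 29, 1648 is in that span).
Mar 21, 1648 → Mar 21, 1649: 365 days.
Mar 21, 1649 → Mar 21, 1650: 365 days.
Mar 21, 1650 → Apr 21, 1650: 31 days (March has 31).
Apr 21, 1650 → May 1, 1650: 10 days.
Total: 7346 days.

7346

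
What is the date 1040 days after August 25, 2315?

June 30, 2318

+366 (one year; includes Feb 29, 2316) → Aug 25, 2316 (674 left).
+365 (one year) → Aug 25, 2317 (309 left).
Aug has 31 days: +7 → Sep 1, 2317 (302 left).
Sep has 30 days: +30 → Oct 1, 2317 (272 left).
Oct has 31 days: +31 → Nov 1, 2317 (241 left).
Nov has 30 days: +30 → Dec 1, 2317 (211 left).
Dec has 31 days: +31 → Jan 1, 2318 (180 left).
Jan has 31 days: +31 → Feb 1, 2318 (149 left).
Feb has 28 days: +28 → Mar 1, 2318 (121 left).
Mar has 31 days: +31 → Apr 1, 2318 (90 left).
Apr has 30 days: +30 → May 1, 2318 (60 left).
May has 31 days: +31 → Jun 1, 2318 (29 left).
+29 → Jun 30, 2318.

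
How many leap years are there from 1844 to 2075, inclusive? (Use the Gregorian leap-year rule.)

Multiples of 4 in [1844,2075]: 58.
Of those, multiples of 100: 2 (not leap unless ÷400).
Multiples of 400: 1.
Leap years = 58 − 2 + 1 = 57.

57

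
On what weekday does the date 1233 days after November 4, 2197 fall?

First find the weekday of Nov 4, 2197. Doomsday rule: the anchor day for the 2100s is Sunday. For year 97: 97÷12 = 8 r 1, and 1÷4 = 0, so 8+1+0 = 9.
Sunday + 9 ≡ Tuesday — that's 2197's doomsday.
In November the doomsday date is Nov 7.
Nov 4 is 3 days before Nov 7; 3 mod 7 = 3, so Tuesday − 3 = Saturday.
1233 mod 7 = 1, so 1233 days after a Saturday is Saturday + 1 = Sunday.

Sunday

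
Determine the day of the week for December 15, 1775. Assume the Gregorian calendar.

Doomsday rule: the anchor day for the 1700s is Sunday. For year 75: 75÷12 = 6 r 3, and 3÷4 = 0, so 6+3+0 = 9.
Sunday + 9 ≡ Tuesday — that's 1775's doomsday.
In December the doomsday date is Dec 12.
Dec 15 is 3 days after Dec 12; 3 mod 7 = 3, so Tuesday + 3 = Friday.

Friday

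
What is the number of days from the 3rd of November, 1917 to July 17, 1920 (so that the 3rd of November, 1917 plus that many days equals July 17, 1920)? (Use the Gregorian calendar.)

Nov 3, 1917 → Nov 3, 1918: 365 days.
Nov 3, 1918 → Nov 3, 1919: 365 days.
Nov 3, 1919 → Dec 3, 1919: 30 days (November has 30).
Dec 3, 1919 → Jan 3, 1920: 31 days (December has 31).
Jan 3, 1920 → Feb 3, 1920: 31 days (January has 31).
Feb 3, 1920 → Mar 3, 1920: 29 days (February has 29).
Mar 3, 1920 → Apr 3, 1920: 31 days (March has 31).
Apr 3, 1920 → May 3, 1920: 30 days (April has 30).
May 3, 1920 → Jun 3, 1920: 31 days (May has 31).
Jun 3, 1920 → Jul 3, 1920: 30 days (June has 30).
Jul 3, 1920 → Jul 17, 1920: 14 days.
Total: 987 days.

987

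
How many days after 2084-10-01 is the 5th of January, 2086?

Oct 1, 2084 → Oct 1, 2085: 365 days.
Oct 1, 2085 → Nov 1, 2085: 31 days (October has 31).
Nov 1, 2085 → Dec 1, 2085: 30 days (November has 30).
Dec 1, 2085 → Jan 1, 2086: 31 days (December has 31).
Jan 1, 2086 → Jan 5, 2086: 4 days.
Total: 461 days.

461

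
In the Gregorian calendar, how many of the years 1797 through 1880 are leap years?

20

Multiples of 4 in [1797,1880]: 21.
Of those, multiples of 100: 1 (not leap unless ÷400).
Multiples of 400: 0.
Leap years = 21 − 1 + 0 = 20.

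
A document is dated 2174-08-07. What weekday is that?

Sunday

Doomsday rule: the anchor day for the 2100s is Sunday. For year 74: 74÷12 = 6 r 2, and 2÷4 = 0, so 6+2+0 = 8.
Sunday + 8 ≡ Monday — that's 2174's doomsday.
In August the doomsday date is Aug 8.
Aug 7 is 1 day before Aug 8; 1 mod 7 = 1, so Monday − 1 = Sunday.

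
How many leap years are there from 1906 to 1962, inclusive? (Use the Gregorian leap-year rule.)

14

Multiples of 4 in [1906,1962]: 14.
Of those, multiples of 100: 0 (not leap unless ÷400).
Multiples of 400: 0.
Leap years = 14 − 0 + 0 = 14.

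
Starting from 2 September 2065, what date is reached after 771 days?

+365 (one year) → Sep 2, 2066 (406 left).
+365 (one year) → Sep 2, 2067 (41 left).
Sep has 30 days: +29 → Oct 1, 2067 (12 left).
+12 → Oct 13, 2067.

October 13, 2067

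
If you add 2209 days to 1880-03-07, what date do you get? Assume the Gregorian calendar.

+365 (one year) → Mar 7, 1881 (1844 left).
+365 (one year) → Mar 7, 1882 (1479 left).
+365 (one year) → Mar 7, 1883 (1114 left).
+366 (one year; includes Feb 29, 1884) → Mar 7, 1884 (748 left).
+365 (one year) → Mar 7, 1885 (383 left).
Mar has 31 days: +25 → Apr 1, 1885 (358 left).
Apr has 30 days: +30 → May 1, 1885 (328 left).
May has 31 days: +31 → Jun 1, 1885 (297 left).
Jun has 30 days: +30 → Jul 1, 1885 (267 left).
Jul has 31 days: +31 → Aug 1, 1885 (236 left).
Aug has 31 days: +31 → Sep 1, 1885 (205 left).
Sep has 30 days: +30 → Oct 1, 1885 (175 left).
Oct has 31 days: +31 → Nov 1, 1885 (144 left).
Nov has 30 days: +30 → Dec 1, 1885 (114 left).
Dec has 31 days: +31 → Jan 1, 1886 (83 left).
Jan has 31 days: +31 → Feb 1, 1886 (52 left).
Feb has 28 days: +28 → Mar 1, 1886 (24 left).
+24 → Mar 25, 1886.

March 25, 1886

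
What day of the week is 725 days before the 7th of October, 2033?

Monday

Oct 7, 2033 is a Friday.
725 mod 7 = 4, so 725 days before a Friday is Friday − 4 = Monday.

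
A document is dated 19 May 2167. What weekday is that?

Doomsday rule: the anchor day for the 2100s is Sunday. For year 67: 67÷12 = 5 r 7, and 7÷4 = 1, so 5+7+1 = 13.
Sunday + 13 ≡ Saturday — that's 2167's doomsday.
In May the doomsday date is May 9.
May 19 is 10 days after May 9; 10 mod 7 = 3, so Saturday + 3 = Tuesday.

Tuesday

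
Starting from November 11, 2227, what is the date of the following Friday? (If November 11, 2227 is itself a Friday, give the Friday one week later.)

November 16, 2227

Nov 11, 2227 is a Sunday.
From Sunday to the next Friday is 5 days.
Nov 11, 2227 + 5 = Nov 16, 2227.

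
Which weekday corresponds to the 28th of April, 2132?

Monday

Doomsday rule: the anchor day for the 2100s is Sunday. For year 32: 32÷12 = 2 r 8, and 8÷4 = 2, so 2+8+2 = 12.
Sunday + 12 ≡ Friday — that's 2132's doomsday.
In April the doomsday date is Apr 4.
Apr 28 is 24 days after Apr 4; 24 mod 7 = 3, so Friday + 3 = Monday.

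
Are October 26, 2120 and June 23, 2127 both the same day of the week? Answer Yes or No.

No

From Oct 26, 2120 to Jun 23, 2127 is 2431 days.
2431 mod 7 = 2, so they are different weekdays.
(Oct 26, 2120 is a Saturday; Jun 23, 2127 is a Monday.)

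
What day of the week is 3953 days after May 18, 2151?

May 18, 2151 is a Tuesday.
3953 mod 7 = 5, so 3953 days after a Tuesday is Tuesday + 5 = Sunday.

Sunday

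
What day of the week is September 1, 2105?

January 1, 2105 is a Thursday.
Jan 1, 2105 → Feb 1, 2105: 31 days (January has 31).
Feb 1, 2105 → Mar 1, 2105: 28 days (February has 28).
Mar 1, 2105 → Apr 1, 2105: 31 days (March has 31).
Apr 1, 2105 → May 1, 2105: 30 days (April has 30).
May 1, 2105 → Jun 1, 2105: 31 days (May has 31).
Jun 1, 2105 → Jul 1, 2105: 30 days (June has 30).
Jul 1, 2105 → Aug 1, 2105: 31 days (July has 31).
Aug 1, 2105 → Sep 1, 2105: 31 days.
Total: 243 days.
243 mod 7 = 5, so Thursday + 5 = Tuesday.

Tuesday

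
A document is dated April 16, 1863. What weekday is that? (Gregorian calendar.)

Thursday

Doomsday rule: the anchor day for the 1800s is Friday. For year 63: 63÷12 = 5 r 3, and 3÷4 = 0, so 5+3+0 = 8.
Friday + 8 ≡ Saturday — that's 1863's doomsday.
In April the doomsday date is Apr 4.
Apr 16 is 12 days after Apr 4; 12 mod 7 = 5, so Saturday + 5 = Thursday.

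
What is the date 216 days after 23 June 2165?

Jun has 30 days: +8 → Jul 1, 2165 (208 left).
Jul has 31 days: +31 → Aug 1, 2165 (177 left).
Aug has 31 days: +31 → Sep 1, 2165 (146 left).
Sep has 30 days: +30 → Oct 1, 2165 (116 left).
Oct has 31 days: +31 → Nov 1, 2165 (85 left).
Nov has 30 days: +30 → Dec 1, 2165 (55 left).
Dec has 31 days: +31 → Jan 1, 2166 (24 left).
+24 → Jan 25, 2166.

January 25, 2166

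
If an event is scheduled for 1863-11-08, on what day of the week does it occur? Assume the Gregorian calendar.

Sunday

Doomsday rule: the anchor day for the 1800s is Friday. For year 63: 63÷12 = 5 r 3, and 3÷4 = 0, so 5+3+0 = 8.
Friday + 8 ≡ Saturday — that's 1863's doomsday.
In November the doomsday date is Nov 7.
Nov 8 is 1 day after Nov 7; 1 mod 7 = 1, so Saturday + 1 = Sunday.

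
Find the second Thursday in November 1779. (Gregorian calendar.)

November 11, 1779

November 1, 1779 is a Monday.
The first Thursday is therefore November 4 (3 days later).
The second Thursday is 4 + 1×7 = November 11.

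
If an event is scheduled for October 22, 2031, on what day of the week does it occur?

Wednesday

Doomsday rule: the anchor day for the 2000s is Tuesday. For year 31: 31÷12 = 2 r 7, and 7÷4 = 1, so 2+7+1 = 10.
Tuesday + 10 ≡ Friday — that's 2031's doomsday.
In October the doomsday date is Oct 10.
Oct 22 is 12 days after Oct 10; 12 mod 7 = 5, so Friday + 5 = Wednesday.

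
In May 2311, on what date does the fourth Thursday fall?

May 1, 2311 is a Monday.
The first Thursday is therefore May 4 (3 days later).
The fourth Thursday is 4 + 3×7 = May 25.

May 25, 2311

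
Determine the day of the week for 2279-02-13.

Doomsday rule: the anchor day for the 2200s is Friday. For year 79: 79÷12 = 6 r 7, and 7÷4 = 1, so 6+7+1 = 14.
Friday + 14 ≡ Friday — that's 2279's doomsday.
In February the doomsday date is Feb 28 (2279 is not a leap year).
Feb 13 is 15 days before Feb 28; 15 mod 7 = 1, so Friday − 1 = Thursday.

Thursday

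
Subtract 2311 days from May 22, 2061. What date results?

−365 (one year) → May 22, 2060 (1946 left).
−366 (one year; includes Feb 29, 2060) → May 22, 2059 (1580 left).
−365 (one year) → May 22, 2058 (1215 left).
−365 (one year) → May 22, 2057 (850 left).
−365 (one year) → May 22, 2056 (485 left).
−366 (one year; includes Feb 29, 2056) → May 22, 2055 (119 left).
−22 → Apr 30, 2055 (end of Apr, 30 days; 97 left).
−30 → Mar 31, 2055 (end of Mar, 31 days; 67 left).
−31 → Feb 28, 2055 (end of Feb, 28 days; 36 left).
−28 → Jan 31, 2055 (end of Jan, 31 days; 8 left).
−8 → Jan 23, 2055.

January 23, 2055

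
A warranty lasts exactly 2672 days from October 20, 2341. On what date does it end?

February 12, 2349

+365 (one year) → Oct 20, 2342 (2307 left).
+365 (one year) → Oct 20, 2343 (1942 left).
+366 (one year; includes Feb 29, 2344) → Oct 20, 2344 (1576 left).
+365 (one year) → Oct 20, 2345 (1211 left).
+365 (one year) → Oct 20, 2346 (846 left).
+365 (one year) → Oct 20, 2347 (481 left).
+366 (one year; includes Feb 29, 2348) → Oct 20, 2348 (115 left).
Oct has 31 days: +12 → Nov 1, 2348 (103 left).
Nov has 30 days: +30 → Dec 1, 2348 (73 left).
Dec has 31 days: +31 → Jan 1, 2349 (42 left).
Jan has 31 days: +31 → Feb 1, 2349 (11 left).
+11 → Feb 12, 2349.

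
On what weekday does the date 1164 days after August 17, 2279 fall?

Tuesday

First find the weekday of Aug 17, 2279. Doomsday rule: the anchor day for the 2200s is Friday. For year 79: 79÷12 = 6 r 7, and 7÷4 = 1, so 6+7+1 = 14.
Friday + 14 ≡ Friday — that's 2279's doomsday.
In August the doomsday date is Aug 8.
Aug 17 is 9 days after Aug 8; 9 mod 7 = 2, so Friday + 2 = Sunday.
1164 mod 7 = 2, so 1164 days after a Sunday is Sunday + 2 = Tuesday.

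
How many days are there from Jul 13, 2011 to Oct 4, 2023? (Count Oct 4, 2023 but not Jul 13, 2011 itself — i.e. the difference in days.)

4466

Jul 13, 2011 → Jul 13, 2012: 366 days (Feb 29, 2012 is in that span).
Jul 13, 2012 → Jul 13, 2013: 365 days.
Jul 13, 2013 → Jul 13, 2014: 365 days.
Jul 13, 2014 → Jul 13, 2015: 365 days.
Jul 13, 2015 → Jul 13, 2016: 366 days (Feb 29, 2016 is in that span).
Jul 13, 2016 → Jul 13, 2017: 365 days.
Jul 13, 2017 → Jul 13, 2018: 365 days.
Jul 13, 2018 → Jul 13, 2019: 365 days.
Jul 13, 2019 → Jul 13, 2020: 366 days (Feb 29, 2020 is in that span).
Jul 13, 2020 → Jul 13, 2021: 365 days.
Jul 13, 2021 → Jul 13, 2022: 365 days.
Jul 13, 2022 → Jul 13, 2023: 365 days.
Jul 13, 2023 → Aug 13, 2023: 31 days (July has 31).
Aug 13, 2023 → Sep 13, 2023: 31 days (August has 31).
Sep 13, 2023 → Oct 4, 2023: 21 days.
Total: 4466 days.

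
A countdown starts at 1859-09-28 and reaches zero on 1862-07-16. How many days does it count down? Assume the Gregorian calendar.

1022

Sep 28, 1859 → Sep 28, 1860: 366 days (Feb 29, 1860 is in that span).
Sep 28, 1860 → Sep 28, 1861: 365 days.
Sep 28, 1861 → Oct 28, 1861: 30 days (September has 30).
Oct 28, 1861 → Nov 28, 1861: 31 days (October has 31).
Nov 28, 1861 → Dec 28, 1861: 30 days (November has 30).
Dec 28, 1861 → Jan 28, 1862: 31 days (December has 31).
Jan 28, 1862 → Feb 28, 1862: 31 days (January has 31).
Feb 28, 1862 → Mar 28, 1862: 28 days (February has 28).
Mar 28, 1862 → Apr 28, 1862: 31 days (March has 31).
Apr 28, 1862 → May 28, 1862: 30 days (April has 30).
May 28, 1862 → Jun 28, 1862: 31 days (May has 31).
Jun 28, 1862 → Jul 16, 1862: 18 days.
Total: 1022 days.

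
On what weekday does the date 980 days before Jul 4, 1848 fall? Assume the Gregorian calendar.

Tuesday

First find the weekday of Jul 4, 1848. Doomsday rule: the anchor day for the 1800s is Friday. For year 48: 48÷12 = 4 r 0, and 0÷4 = 0, so 4+0+0 = 4.
Friday + 4 ≡ Tuesday — that's 1848's doomsday.
In July the doomsday date is Jul 11.
Jul 4 is 7 days before Jul 11; 7 mod 7 = 0, so Tuesday − 0 = Tuesday.
980 mod 7 = 0, so 980 days before a Tuesday is Tuesday − 0 = Tuesday.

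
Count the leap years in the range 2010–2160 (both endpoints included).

Multiples of 4 in [2010,2160]: 38.
Of those, multiples of 100: 1 (not leap unless ÷400).
Multiples of 400: 0.
Leap years = 38 − 1 + 0 = 37.

37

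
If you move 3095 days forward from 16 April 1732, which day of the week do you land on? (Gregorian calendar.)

Thursday

Apr 16, 1732 is a Wednesday.
3095 mod 7 = 1, so 3095 days after a Wednesday is Wednesday + 1 = Thursday.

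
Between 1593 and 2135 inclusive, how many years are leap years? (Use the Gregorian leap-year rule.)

Multiples of 4 in [1593,2135]: 135.
Of those, multiples of 100: 6 (not leap unless ÷400).
Multiples of 400: 2.
Leap years = 135 − 6 + 2 = 131.

131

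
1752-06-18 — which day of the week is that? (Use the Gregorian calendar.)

Sunday

Doomsday rule: the anchor day for the 1700s is Sunday. For year 52: 52÷12 = 4 r 4, and 4÷4 = 1, so 4+4+1 = 9.
Sunday + 9 ≡ Tuesday — that's 1752's doomsday.
In June the doomsday date is Jun 6.
Jun 18 is 12 days after Jun 6; 12 mod 7 = 5, so Tuesday + 5 = Sunday.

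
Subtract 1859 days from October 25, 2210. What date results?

−365 (one year) → Oct 25, 2209 (1494 left).
−365 (one year) → Oct 25, 2208 (1129 left).
−366 (one year; includes Feb 29, 2208) → Oct 25, 2207 (763 left).
−365 (one year) → Oct 25, 2206 (398 left).
−25 → Sep 30, 2206 (end of Sep, 30 days; 373 left).
−30 → Aug 31, 2206 (end of Aug, 31 days; 343 left).
−31 → Jul 31, 2206 (end of Jul, 31 days; 312 left).
−31 → Jun 30, 2206 (end of Jun, 30 days; 281 left).
−30 → May 31, 2206 (end of May, 31 days; 251 left).
−31 → Apr 30, 2206 (end of Apr, 30 days; 220 left).
−30 → Mar 31, 2206 (end of Mar, 31 days; 190 left).
−31 → Feb 28, 2206 (end of Feb, 28 days; 159 left).
−28 → Jan 31, 2206 (end of Jan, 31 days; 131 left).
−31 → Dec 31, 2205 (end of Dec, 31 days; 100 left).
−31 → Nov 30, 2205 (end of Nov, 30 days; 69 left).
−30 → Oct 31, 2205 (end of Oct, 31 days; 39 left).
−31 → Sep 30, 2205 (end of Sep, 30 days; 8 left).
−8 → Sep 22, 2205.

September 22, 2205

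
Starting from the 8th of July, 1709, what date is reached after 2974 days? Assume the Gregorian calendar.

+365 (one year) → Jul 8, 1710 (2609 left).
+365 (one year) → Jul 8, 1711 (2244 left).
+366 (one year; includes Feb 29, 1712) → Jul 8, 1712 (1878 left).
+365 (one year) → Jul 8, 1713 (1513 left).
+365 (one year) → Jul 8, 1714 (1148 left).
+365 (one year) → Jul 8, 1715 (783 left).
+366 (one year; includes Feb 29, 1716) → Jul 8, 1716 (417 left).
+365 (one year) → Jul 8, 1717 (52 left).
Jul has 31 days: +24 → Aug 1, 1717 (28 left).
+28 → Aug 29, 1717.

August 29, 1717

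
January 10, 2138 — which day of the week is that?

Doomsday rule: the anchor day for the 2100s is Sunday. For year 38: 38÷12 = 3 r 2, and 2÷4 = 0, so 3+2+0 = 5.
Sunday + 5 ≡ Friday — that's 2138's doomsday.
In January the doomsday date is Jan 3 (2138 is not a leap year).
Jan 10 is 7 days after Jan 3; 7 mod 7 = 0, so Friday + 0 = Friday.

Friday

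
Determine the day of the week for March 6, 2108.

Tuesday

Doomsday rule: the anchor day for the 2100s is Sunday. For year 08: 8÷12 = 0 r 8, and 8÷4 = 2, so 0+8+2 = 10.
Sunday + 10 ≡ Wednesday — that's 2108's doomsday.
In March the doomsday date is Mar 14.
Mar 6 is 8 days before Mar 14; 8 mod 7 = 1, so Wednesday − 1 = Tuesday.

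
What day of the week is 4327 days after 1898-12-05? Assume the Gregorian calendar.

Tuesday

Dec 5, 1898 is a Monday.
4327 mod 7 = 1, so 4327 days after a Monday is Monday + 1 = Tuesday.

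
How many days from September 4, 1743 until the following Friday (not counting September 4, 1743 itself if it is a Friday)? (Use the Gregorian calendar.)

Sep 4, 1743 is a Wednesday.
From Wednesday to the next Friday is 2 days.

2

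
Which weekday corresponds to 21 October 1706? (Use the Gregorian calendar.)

Thursday

Doomsday rule: the anchor day for the 1700s is Sunday. For year 06: 6÷12 = 0 r 6, and 6÷4 = 1, so 0+6+1 = 7.
Sunday + 7 ≡ Sunday — that's 1706's doomsday.
In October the doomsday date is Oct 10.
Oct 21 is 11 days after Oct 10; 11 mod 7 = 4, so Sunday + 4 = Thursday.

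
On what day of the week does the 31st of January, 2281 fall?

Doomsday rule: the anchor day for the 2200s is Friday. For year 81: 81÷12 = 6 r 9, and 9÷4 = 2, so 6+9+2 = 17.
Friday + 17 ≡ Monday — that's 2281's doomsday.
In January the doomsday date is Jan 3 (2281 is not a leap year).
Jan 31 is 28 days after Jan 3; 28 mod 7 = 0, so Monday + 0 = Monday.

Monday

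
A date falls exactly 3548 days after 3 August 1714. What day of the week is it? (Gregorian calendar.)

First find the weekday of Aug 3, 1714. Doomsday rule: the anchor day for the 1700s is Sunday. For year 14: 14÷12 = 1 r 2, and 2÷4 = 0, so 1+2+0 = 3.
Sunday + 3 ≡ Wednesday — that's 1714's doomsday.
In August the doomsday date is Aug 8.
Aug 3 is 5 days before Aug 8; 5 mod 7 = 5, so Wednesday − 5 = Friday.
3548 mod 7 = 6, so 3548 days after a Friday is Friday + 6 = Thursday.

Thursday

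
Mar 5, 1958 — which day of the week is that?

Wednesday

Doomsday rule: the anchor day for the 1900s is Wednesday. For year 58: 58÷12 = 4 r 10, and 10÷4 = 2, so 4+10+2 = 16.
Wednesday + 16 ≡ Friday — that's 1958's doomsday.
In March the doomsday date is Mar 14.
Mar 5 is 9 days before Mar 14; 9 mod 7 = 2, so Friday − 2 = Wednesday.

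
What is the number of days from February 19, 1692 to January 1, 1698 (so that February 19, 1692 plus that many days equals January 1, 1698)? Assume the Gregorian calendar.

Feb 19, 1692 → Feb 19, 1693: 366 days (Feb 29, 1692 is in that span).
Feb 19, 1693 → Feb 19, 1694: 365 days.
Feb 19, 1694 → Feb 19, 1695: 365 days.
Feb 19, 1695 → Feb 19, 1696: 365 days.
Feb 19, 1696 → Feb 19, 1697: 366 days (Feb 29, 1696 is in that span).
Feb 19, 1697 → Mar 19, 1697: 28 days (February has 28).
Mar 19, 1697 → Apr 19, 1697: 31 days (March has 31).
Apr 19, 1697 → May 19, 1697: 30 days (April has 30).
May 19, 1697 → Jun 19, 1697: 31 days (May has 31).
Jun 19, 1697 → Jul 19, 1697: 30 days (June has 30).
Jul 19, 1697 → Aug 19, 1697: 31 days (July has 31).
Aug 19, 1697 → Sep 19, 1697: 31 days (August has 31).
Sep 19, 1697 → Oct 19, 1697: 30 days (September has 30).
Oct 19, 1697 → Nov 19, 1697: 31 days (October has 31).
Nov 19, 1697 → Dec 19, 1697: 30 days (November has 30).
Dec 19, 1697 → Jan 1, 1698: 13 days.
Total: 2143 days.

2143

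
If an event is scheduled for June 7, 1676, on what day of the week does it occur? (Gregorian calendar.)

Doomsday rule: the anchor day for the 1600s is Tuesday. For year 76: 76÷12 = 6 r 4, and 4÷4 = 1, so 6+4+1 = 11.
Tuesday + 11 ≡ Saturday — that's 1676's doomsday.
In June the doomsday date is Jun 6.
Jun 7 is 1 day after Jun 6; 1 mod 7 = 1, so Saturday + 1 = Sunday.

Sunday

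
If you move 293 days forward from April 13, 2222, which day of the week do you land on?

Apr 13, 2222 is a Saturday.
293 mod 7 = 6, so 293 days after a Saturday is Saturday + 6 = Friday.

Friday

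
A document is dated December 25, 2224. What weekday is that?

Saturday

Doomsday rule: the anchor day for the 2200s is Friday. For year 24: 24÷12 = 2 r 0, and 0÷4 = 0, so 2+0+0 = 2.
Friday + 2 ≡ Sunday — that's 2224's doomsday.
In December the doomsday date is Dec 12.
Dec 25 is 13 days after Dec 12; 13 mod 7 = 6, so Sunday + 6 = Saturday.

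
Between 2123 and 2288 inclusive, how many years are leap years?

41

Multiples of 4 in [2123,2288]: 42.
Of those, multiples of 100: 1 (not leap unless ÷400).
Multiples of 400: 0.
Leap years = 42 − 1 + 0 = 41.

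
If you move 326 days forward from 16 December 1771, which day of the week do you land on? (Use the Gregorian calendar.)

Dec 16, 1771 is a Monday.
326 mod 7 = 4, so 326 days after a Monday is Monday + 4 = Friday.

Friday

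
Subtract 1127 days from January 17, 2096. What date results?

−365 (one year) → Jan 17, 2095 (762 left).
−365 (one year) → Jan 17, 2094 (397 left).
−17 → Dec 31, 2093 (end of Dec, 31 days; 380 left).
−31 → Nov 30, 2093 (end of Nov, 30 days; 349 left).
−30 → Oct 31, 2093 (end of Oct, 31 days; 319 left).
−31 → Sep 30, 2093 (end of Sep, 30 days; 288 left).
−30 → Aug 31, 2093 (end of Aug, 31 days; 258 left).
−31 → Jul 31, 2093 (end of Jul, 31 days; 227 left).
−31 → Jun 30, 2093 (end of Jun, 30 days; 196 left).
−30 → May 31, 2093 (end of May, 31 days; 166 left).
−31 → Apr 30, 2093 (end of Apr, 30 days; 135 left).
−30 → Mar 31, 2093 (end of Mar, 31 days; 105 left).
−31 → Feb 28, 2093 (end of Feb, 28 days; 74 left).
−28 → Jan 31, 2093 (end of Jan, 31 days; 46 left).
−31 → Dec 31, 2092 (end of Dec, 31 days; 15 left).
−15 → Dec 16, 2092.

December 16, 2092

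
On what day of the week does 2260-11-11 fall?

Doomsday rule: the anchor day for the 2200s is Friday. For year 60: 60÷12 = 5 r 0, and 0÷4 = 0, so 5+0+0 = 5.
Friday + 5 ≡ Wednesday — that's 2260's doomsday.
In November the doomsday date is Nov 7.
Nov 11 is 4 days after Nov 7; 4 mod 7 = 4, so Wednesday + 4 = Sunday.

Sunday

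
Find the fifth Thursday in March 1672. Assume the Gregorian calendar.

March 31, 1672

March 1, 1672 is a Tuesday.
The first Thursday is therefore March 3 (2 days later).
The fifth Thursday is 3 + 4×7 = March 31.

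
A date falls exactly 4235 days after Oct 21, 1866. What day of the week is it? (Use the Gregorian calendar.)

First find the weekday of Oct 21, 1866. Doomsday rule: the anchor day for the 1800s is Friday. For year 66: 66÷12 = 5 r 6, and 6÷4 = 1, so 5+6+1 = 12.
Friday + 12 ≡ Wednesday — that's 1866's doomsday.
In October the doomsday date is Oct 10.
Oct 21 is 11 days after Oct 10; 11 mod 7 = 4, so Wednesday + 4 = Sunday.
4235 mod 7 = 0, so 4235 days after a Sunday is Sunday + 0 = Sunday.

Sunday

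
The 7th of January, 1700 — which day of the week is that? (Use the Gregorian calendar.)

Doomsday rule: the anchor day for the 1700s is Sunday. For year 00: 0÷12 = 0 r 0, and 0÷4 = 0, so 0+0+0 = 0.
Sunday + 0 ≡ Sunday — that's 1700's doomsday.
In January the doomsday date is Jan 3 (1700 is not a leap year (divisible by 100 but not 400)).
Jan 7 is 4 days after Jan 3; 4 mod 7 = 4, so Sunday + 4 = Thursday.

Thursday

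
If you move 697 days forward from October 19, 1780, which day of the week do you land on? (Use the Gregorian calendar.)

Oct 19, 1780 is a Thursday.
697 mod 7 = 4, so 697 days after a Thursday is Thursday + 4 = Monday.

Monday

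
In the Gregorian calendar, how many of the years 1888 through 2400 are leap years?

Multiples of 4 in [1888,2400]: 129.
Of those, multiples of 100: 6 (not leap unless ÷400).
Multiples of 400: 2.
Leap years = 129 − 6 + 2 = 125.

125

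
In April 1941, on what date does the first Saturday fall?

April 5, 1941

April 1, 1941 is a Tuesday.
The first Saturday is therefore April 5 (4 days later).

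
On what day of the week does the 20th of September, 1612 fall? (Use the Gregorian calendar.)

Thursday

Doomsday rule: the anchor day for the 1600s is Tuesday. For year 12: 12÷12 = 1 r 0, and 0÷4 = 0, so 1+0+0 = 1.
Tuesday + 1 ≡ Wednesday — that's 1612's doomsday.
In September the doomsday date is Sep 5.
Sep 20 is 15 days after Sep 5; 15 mod 7 = 1, so Wednesday + 1 = Thursday.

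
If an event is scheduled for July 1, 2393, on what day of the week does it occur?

Thursday

Doomsday rule: the anchor day for the 2300s is Wednesday. For year 93: 93÷12 = 7 r 9, and 9÷4 = 2, so 7+9+2 = 18.
Wednesday + 18 ≡ Sunday — that's 2393's doomsday.
In July the doomsday date is Jul 11.
Jul 1 is 10 days before Jul 11; 10 mod 7 = 3, so Sunday − 3 = Thursday.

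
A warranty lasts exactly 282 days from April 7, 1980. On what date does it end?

January 14, 1981

Apr has 30 days: +24 → May 1, 1980 (258 left).
May has 31 days: +31 → Jun 1, 1980 (227 left).
Jun has 30 days: +30 → Jul 1, 1980 (197 left).
Jul has 31 days: +31 → Aug 1, 1980 (166 left).
Aug has 31 days: +31 → Sep 1, 1980 (135 left).
Sep has 30 days: +30 → Oct 1, 1980 (105 left).
Oct has 31 days: +31 → Nov 1, 1980 (74 left).
Nov has 30 days: +30 → Dec 1, 1980 (44 left).
Dec has 31 days: +31 → Jan 1, 1981 (13 left).
+13 → Jan 14, 1981.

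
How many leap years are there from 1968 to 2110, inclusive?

Multiples of 4 in [1968,2110]: 36.
Of those, multiples of 100: 2 (not leap unless ÷400).
Multiples of 400: 1.
Leap years = 36 − 2 + 1 = 35.

35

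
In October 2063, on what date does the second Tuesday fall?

October 1, 2063 is a Monday.
The first Tuesday is therefore October 2 (1 days later).
The second Tuesday is 2 + 1×7 = October 9.

October 9, 2063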